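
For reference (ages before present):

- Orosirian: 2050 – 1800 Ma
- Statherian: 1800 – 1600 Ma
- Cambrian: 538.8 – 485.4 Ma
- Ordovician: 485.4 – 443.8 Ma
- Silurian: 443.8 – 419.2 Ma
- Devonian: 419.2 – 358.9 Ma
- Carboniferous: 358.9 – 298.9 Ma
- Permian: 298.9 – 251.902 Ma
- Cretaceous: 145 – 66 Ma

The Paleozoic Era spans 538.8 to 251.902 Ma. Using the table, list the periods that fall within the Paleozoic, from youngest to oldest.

Periods with both bounds inside 538.8–251.902 Ma: Permian (298.9–251.902), Carboniferous (358.9–298.9), Devonian (419.2–358.9), Silurian (443.8–419.2), Ordovician (485.4–443.8), Cambrian (538.8–485.4).

Permian, Carboniferous, Devonian, Silurian, Ordovician, Cambrian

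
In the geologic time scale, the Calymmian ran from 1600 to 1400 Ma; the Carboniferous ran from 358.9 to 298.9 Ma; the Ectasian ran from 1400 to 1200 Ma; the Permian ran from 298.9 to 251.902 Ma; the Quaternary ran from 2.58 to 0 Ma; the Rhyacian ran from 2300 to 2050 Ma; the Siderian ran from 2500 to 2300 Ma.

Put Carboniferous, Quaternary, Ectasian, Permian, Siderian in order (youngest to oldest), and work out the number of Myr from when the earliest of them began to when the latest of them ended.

Quaternary → Permian → Carboniferous → Ectasian → Siderian; total span 2500 Myr

Start ages (Ma): Siderian 2500, Ectasian 1400, Carboniferous 358.9, Permian 298.9, Quaternary 2.58.
Ordered youngest to oldest: Quaternary, Permian, Carboniferous, Ectasian, Siderian.
Span = 2500 − 0 = 2500 Myr.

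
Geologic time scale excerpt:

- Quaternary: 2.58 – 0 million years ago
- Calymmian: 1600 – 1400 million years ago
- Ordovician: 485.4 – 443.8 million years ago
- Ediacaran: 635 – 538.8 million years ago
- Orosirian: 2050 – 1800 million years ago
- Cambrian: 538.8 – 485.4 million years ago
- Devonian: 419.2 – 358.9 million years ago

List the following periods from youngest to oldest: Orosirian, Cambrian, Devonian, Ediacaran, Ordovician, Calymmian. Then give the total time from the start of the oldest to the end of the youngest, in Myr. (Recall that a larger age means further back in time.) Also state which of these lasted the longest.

Devonian → Ordovician → Cambrian → Ediacaran → Calymmian → Orosirian; total span 1691.1 Myr; longest is Orosirian

Start ages (Ma): Orosirian 2050, Calymmian 1600, Ediacaran 635, Cambrian 538.8, Ordovician 485.4, Devonian 419.2.
Ordered youngest to oldest: Devonian, Ordovician, Cambrian, Ediacaran, Calymmian, Orosirian.
Span = 2050 − 358.9 = 1691.1 Myr.
Durations: Ordovician 41.6, Devonian 60.3, Ediacaran 96.2, Cambrian 53.4, Orosirian 250, Calymmian 200 → longest is Orosirian (250 Myr).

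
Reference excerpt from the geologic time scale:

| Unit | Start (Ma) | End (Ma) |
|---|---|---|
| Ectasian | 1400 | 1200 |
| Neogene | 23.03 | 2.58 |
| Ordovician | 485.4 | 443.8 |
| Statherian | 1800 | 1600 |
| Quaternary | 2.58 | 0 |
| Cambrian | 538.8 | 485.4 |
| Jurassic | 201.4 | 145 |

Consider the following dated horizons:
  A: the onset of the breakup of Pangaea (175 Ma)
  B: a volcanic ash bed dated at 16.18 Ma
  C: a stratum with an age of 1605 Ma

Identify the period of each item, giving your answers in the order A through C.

Match each age against the start–end ranges in the excerpt: A = 175 Ma → Jurassic (201.4–145); B = 16.18 Ma → Neogene (23.03–2.58); C = 1605 Ma → Statherian (1800–1600).

A — Jurassic; B — Neogene; C — Statherian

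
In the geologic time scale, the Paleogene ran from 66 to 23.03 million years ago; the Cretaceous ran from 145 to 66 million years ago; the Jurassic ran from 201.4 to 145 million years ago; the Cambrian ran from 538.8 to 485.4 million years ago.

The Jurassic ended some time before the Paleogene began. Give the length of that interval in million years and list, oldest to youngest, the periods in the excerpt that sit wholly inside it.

The Jurassic closes at 145 Ma and the Paleogene opens at 66 Ma, so the interval is 145 − 66 = 79 Myr.
A period fits inside if it starts at or after 145 Ma and ends at or before 66 Ma; oldest first that gives Cretaceous.

79 million years; Cretaceous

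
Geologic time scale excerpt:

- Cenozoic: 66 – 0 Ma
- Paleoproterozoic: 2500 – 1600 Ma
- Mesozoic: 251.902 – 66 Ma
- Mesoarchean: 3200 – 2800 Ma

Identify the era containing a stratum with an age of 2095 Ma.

Paleoproterozoic

2095 Ma lies between 2500 and 1600 Ma, so it falls in the Paleoproterozoic.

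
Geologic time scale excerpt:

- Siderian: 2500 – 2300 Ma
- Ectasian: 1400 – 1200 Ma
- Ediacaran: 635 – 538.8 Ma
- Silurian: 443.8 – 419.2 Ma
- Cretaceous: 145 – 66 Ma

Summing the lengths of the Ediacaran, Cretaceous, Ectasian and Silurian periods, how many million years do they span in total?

Duration is start − end for each: (635 − 538.8) + (145 − 66) + (1400 − 1200) + (443.8 − 419.2).
That is 96.2 + 79 + 200 + 24.6, which totals 399.8 million years.

399.8 million years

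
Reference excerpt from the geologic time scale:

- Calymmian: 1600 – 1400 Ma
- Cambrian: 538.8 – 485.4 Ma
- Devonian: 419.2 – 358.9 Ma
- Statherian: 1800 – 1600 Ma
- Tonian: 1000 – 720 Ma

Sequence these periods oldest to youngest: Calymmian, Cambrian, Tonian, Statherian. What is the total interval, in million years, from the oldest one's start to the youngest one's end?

From the excerpt: Calymmian 1600–1400; Cambrian 538.8–485.4; Tonian 1000–720; Statherian 1800–1600 (Ma).
Larger Ma is earlier, so the oldest is Statherian and the youngest is Cambrian; oldest to youngest: Statherian, Calymmian, Tonian, Cambrian.
Oldest start 1800 minus youngest end 485.4 gives 1314.6 Myr overall.

Statherian → Calymmian → Tonian → Cambrian; total span 1314.6 Myr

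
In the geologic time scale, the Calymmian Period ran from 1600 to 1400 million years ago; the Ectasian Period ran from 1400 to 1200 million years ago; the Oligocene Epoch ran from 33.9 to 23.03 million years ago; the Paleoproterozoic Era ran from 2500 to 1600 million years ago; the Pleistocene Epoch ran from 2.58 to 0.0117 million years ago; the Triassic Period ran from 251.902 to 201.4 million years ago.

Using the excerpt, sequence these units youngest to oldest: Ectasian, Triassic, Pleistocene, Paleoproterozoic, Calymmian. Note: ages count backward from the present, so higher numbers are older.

Sorting by start age (ascending Ma, since larger Ma = older): Pleistocene start 2.58, Triassic start 251.902, Ectasian start 1400, Calymmian start 1600, Paleoproterozoic start 2500.

Pleistocene, then Triassic, then Ectasian, then Calymmian, then Paleoproterozoic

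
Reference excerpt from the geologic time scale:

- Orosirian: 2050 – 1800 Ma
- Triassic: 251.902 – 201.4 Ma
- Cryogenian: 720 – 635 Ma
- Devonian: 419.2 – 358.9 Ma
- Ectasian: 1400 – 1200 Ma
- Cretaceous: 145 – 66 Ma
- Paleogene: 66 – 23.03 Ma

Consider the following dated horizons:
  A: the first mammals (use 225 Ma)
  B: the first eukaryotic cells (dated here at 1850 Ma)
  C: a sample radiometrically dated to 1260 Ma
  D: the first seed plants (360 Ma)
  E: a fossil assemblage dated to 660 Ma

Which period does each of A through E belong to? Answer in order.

A: 225 Ma lies in 251.902–201.4 Ma, so Triassic.
B: 1850 Ma lies in 2050–1800 Ma, so Orosirian.
C: 1260 Ma lies in 1400–1200 Ma, so Ectasian.
D: 360 Ma lies in 419.2–358.9 Ma, so Devonian.
E: 660 Ma lies in 720–635 Ma, so Cryogenian.

A — Triassic; B — Orosirian; C — Ectasian; D — Devonian; E — Cryogenian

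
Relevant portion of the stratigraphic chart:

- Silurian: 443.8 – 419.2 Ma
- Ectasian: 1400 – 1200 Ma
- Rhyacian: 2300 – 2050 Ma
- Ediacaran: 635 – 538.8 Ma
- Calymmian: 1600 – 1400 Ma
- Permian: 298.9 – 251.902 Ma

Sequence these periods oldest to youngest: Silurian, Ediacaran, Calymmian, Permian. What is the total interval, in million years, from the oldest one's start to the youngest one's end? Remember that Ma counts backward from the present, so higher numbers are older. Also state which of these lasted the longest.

From the excerpt: Silurian 443.8–419.2; Ediacaran 635–538.8; Calymmian 1600–1400; Permian 298.9–251.902 (Ma).
Larger Ma is earlier, so the oldest is Calymmian and the youngest is Permian; oldest to youngest: Calymmian, Ediacaran, Silurian, Permian.
Oldest start 1600 minus youngest end 251.902 gives 1348.098 Myr overall.
Individual lengths (start − end): Silurian 24.6; Ediacaran 96.2; Calymmian 200; Permian 46.998. The largest is Calymmian at 200 Myr.

Calymmian → Ediacaran → Silurian → Permian; total span 1348.098 Myr; longest is Calymmian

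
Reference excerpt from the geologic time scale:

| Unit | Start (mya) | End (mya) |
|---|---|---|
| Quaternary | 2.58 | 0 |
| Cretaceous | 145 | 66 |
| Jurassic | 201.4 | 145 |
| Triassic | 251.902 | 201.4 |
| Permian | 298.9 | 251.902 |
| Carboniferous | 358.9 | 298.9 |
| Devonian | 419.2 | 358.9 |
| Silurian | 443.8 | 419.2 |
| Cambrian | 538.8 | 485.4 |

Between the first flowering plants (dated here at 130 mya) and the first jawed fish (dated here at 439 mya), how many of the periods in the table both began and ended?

439 Ma sits inside the Silurian (443.8–419.2) and 130 Ma inside the Cretaceous (145–66); neither of those is wholly between the two dates.
The listed periods lying completely between them are Devonian, Carboniferous, Permian, Triassic, Jurassic — 5 in all.

5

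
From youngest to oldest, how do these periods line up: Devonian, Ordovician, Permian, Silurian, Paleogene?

Era membership (oldest first within each) — Paleozoic: Ordovician, Silurian, Devonian, Permian; Cenozoic: Paleogene. Paleozoic precedes Mesozoic, which precedes Cenozoic. Concatenating the groups in that era order and then reversing gives youngest to oldest.

Paleogene → Permian → Devonian → Silurian → Ordovician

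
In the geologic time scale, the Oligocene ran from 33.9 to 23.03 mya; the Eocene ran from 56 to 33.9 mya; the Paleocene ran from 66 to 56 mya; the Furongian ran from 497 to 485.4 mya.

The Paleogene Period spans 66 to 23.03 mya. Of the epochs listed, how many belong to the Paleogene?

Epochs inside 66–23.03 Ma: Paleocene, Eocene, Oligocene — 3 in total.

3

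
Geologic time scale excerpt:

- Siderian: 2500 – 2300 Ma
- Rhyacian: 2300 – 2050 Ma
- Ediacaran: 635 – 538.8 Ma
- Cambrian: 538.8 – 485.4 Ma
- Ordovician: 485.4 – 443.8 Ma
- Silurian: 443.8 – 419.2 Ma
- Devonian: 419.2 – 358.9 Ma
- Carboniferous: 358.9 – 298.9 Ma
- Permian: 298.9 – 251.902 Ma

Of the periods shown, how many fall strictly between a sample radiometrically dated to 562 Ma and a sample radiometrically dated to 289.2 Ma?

5

562 Ma sits inside the Ediacaran (635–538.8) and 289.2 Ma inside the Permian (298.9–251.902); neither of those is wholly between the two dates.
The listed periods lying completely between them are Cambrian, Ordovician, Silurian, Devonian, Carboniferous — 5 in all.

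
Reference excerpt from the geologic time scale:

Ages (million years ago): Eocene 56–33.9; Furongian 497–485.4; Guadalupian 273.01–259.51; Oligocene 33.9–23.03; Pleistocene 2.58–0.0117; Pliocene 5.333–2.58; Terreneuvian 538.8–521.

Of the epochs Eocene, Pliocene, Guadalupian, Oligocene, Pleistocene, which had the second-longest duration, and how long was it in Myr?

Guadalupian, 13.5 million years

Durations: Eocene 22.1; Pliocene 2.753; Guadalupian 13.5; Oligocene 10.87; Pleistocene 2.5683 Myr.
Sorted longest-first: Eocene (22.1), Guadalupian (13.5), Oligocene (10.87), Pliocene (2.753), Pleistocene (2.5683).
The second longest is Guadalupian at 13.5 Myr.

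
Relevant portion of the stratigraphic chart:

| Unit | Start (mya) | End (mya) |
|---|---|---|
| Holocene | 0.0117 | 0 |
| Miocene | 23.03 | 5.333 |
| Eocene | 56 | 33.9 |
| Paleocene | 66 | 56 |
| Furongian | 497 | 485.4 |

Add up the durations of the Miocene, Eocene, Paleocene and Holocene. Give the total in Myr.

49.8087 million years

Each duration: Miocene = 17.697; Eocene = 22.1; Paleocene = 10; Holocene = 0.0117.
Sum: 17.697 + 22.1 + 10 + 0.0117 = 49.8087 Myr.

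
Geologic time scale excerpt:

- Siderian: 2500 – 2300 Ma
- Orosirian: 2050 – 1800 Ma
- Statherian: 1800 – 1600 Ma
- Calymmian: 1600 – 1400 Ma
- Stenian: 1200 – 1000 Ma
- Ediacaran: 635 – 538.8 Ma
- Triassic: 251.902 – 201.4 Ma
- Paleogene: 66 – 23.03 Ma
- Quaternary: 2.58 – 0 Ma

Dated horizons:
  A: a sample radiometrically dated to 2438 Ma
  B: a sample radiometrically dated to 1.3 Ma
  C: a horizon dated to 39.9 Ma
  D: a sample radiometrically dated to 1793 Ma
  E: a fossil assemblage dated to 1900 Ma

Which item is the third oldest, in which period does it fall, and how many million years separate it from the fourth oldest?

Larger Ma means older, so oldest first: A 2438 > E 1900 > D 1793 > C 39.9 > B 1.3.
Counting 3 along gives D (1793 Ma); the excerpt puts that inside the Statherian, 1800–1600 Ma.
Next in line is C (39.9 Ma), and 1793 − 39.9 = 1753.1 Myr.

D, in the Statherian; 1753.1 million years to C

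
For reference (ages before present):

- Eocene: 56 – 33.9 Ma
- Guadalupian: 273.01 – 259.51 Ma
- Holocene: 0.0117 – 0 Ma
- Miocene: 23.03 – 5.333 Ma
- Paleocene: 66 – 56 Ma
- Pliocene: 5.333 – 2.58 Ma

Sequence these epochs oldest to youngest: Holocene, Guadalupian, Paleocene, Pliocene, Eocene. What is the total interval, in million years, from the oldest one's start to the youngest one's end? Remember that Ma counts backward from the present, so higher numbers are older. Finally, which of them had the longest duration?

Guadalupian, Paleocene, Eocene, Pliocene, Holocene; total span 273.01 Myr; longest is Eocene

Start ages (Ma): Guadalupian 273.01, Paleocene 66, Eocene 56, Pliocene 5.333, Holocene 0.0117.
Ordered oldest to youngest: Guadalupian, Paleocene, Eocene, Pliocene, Holocene.
Span = 273.01 − 0 = 273.01 Myr.
Durations: Pliocene 2.753, Eocene 22.1, Paleocene 10, Holocene 0.0117, Guadalupian 13.5 → longest is Eocene (22.1 Myr).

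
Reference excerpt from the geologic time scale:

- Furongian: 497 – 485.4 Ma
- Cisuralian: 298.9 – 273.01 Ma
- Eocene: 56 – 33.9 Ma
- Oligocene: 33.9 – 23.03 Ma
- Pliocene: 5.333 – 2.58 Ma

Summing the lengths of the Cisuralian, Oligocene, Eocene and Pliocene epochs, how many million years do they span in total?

Duration is start − end for each: (298.9 − 273.01) + (33.9 − 23.03) + (56 − 33.9) + (5.333 − 2.58).
That is 25.89 + 10.87 + 22.1 + 2.753, which totals 61.613 million years.

61.613 million years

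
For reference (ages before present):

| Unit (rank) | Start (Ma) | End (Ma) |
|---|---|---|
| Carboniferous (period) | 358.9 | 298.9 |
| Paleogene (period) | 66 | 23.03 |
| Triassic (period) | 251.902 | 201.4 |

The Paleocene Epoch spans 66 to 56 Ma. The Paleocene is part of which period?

Paleogene

The Paleocene (66–56 Ma) lies entirely within 66–23.03 Ma, the Paleogene Period.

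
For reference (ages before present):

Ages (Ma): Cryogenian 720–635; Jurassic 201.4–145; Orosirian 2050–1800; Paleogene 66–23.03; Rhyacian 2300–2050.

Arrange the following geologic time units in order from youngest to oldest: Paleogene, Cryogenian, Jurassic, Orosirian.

Paleogene → Jurassic → Cryogenian → Orosirian

Read off each span (Ma): Paleogene 66–23.03; Cryogenian 720–635; Jurassic 201.4–145; Orosirian 2050–1800.
Larger Ma is older, so oldest→youngest is Orosirian, Cryogenian, Jurassic, Paleogene; reverse it for youngest→oldest.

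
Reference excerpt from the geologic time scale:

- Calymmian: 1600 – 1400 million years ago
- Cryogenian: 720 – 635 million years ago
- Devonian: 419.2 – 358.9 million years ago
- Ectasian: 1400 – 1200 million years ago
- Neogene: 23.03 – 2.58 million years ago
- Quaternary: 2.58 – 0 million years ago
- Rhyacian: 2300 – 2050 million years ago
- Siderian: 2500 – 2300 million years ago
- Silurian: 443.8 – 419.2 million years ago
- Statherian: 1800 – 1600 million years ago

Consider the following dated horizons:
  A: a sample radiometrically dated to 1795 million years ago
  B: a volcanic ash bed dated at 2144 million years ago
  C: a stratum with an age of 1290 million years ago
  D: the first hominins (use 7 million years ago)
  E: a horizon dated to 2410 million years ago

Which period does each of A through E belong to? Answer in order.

A — Statherian; B — Rhyacian; C — Ectasian; D — Neogene; E — Siderian

A: 1795 Ma lies in 1800–1600 Ma, so Statherian.
B: 2144 Ma lies in 2300–2050 Ma, so Rhyacian.
C: 1290 Ma lies in 1400–1200 Ma, so Ectasian.
D: 7 Ma lies in 23.03–2.58 Ma, so Neogene.
E: 2410 Ma lies in 2500–2300 Ma, so Siderian.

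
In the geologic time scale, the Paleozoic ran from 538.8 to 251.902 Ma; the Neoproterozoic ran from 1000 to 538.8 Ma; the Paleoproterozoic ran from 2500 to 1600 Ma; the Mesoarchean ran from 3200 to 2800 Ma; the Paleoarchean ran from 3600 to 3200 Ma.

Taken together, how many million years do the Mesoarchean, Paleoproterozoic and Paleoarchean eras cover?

Each duration: Mesoarchean = 400; Paleoproterozoic = 900; Paleoarchean = 400.
Sum: 400 + 900 + 400 = 1700 Myr.

1700 million years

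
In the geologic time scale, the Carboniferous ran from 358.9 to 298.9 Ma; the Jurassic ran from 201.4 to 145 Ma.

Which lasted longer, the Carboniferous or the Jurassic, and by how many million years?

Carboniferous: 358.9 − 298.9 = 60 Myr.
Jurassic: 201.4 − 145 = 56.4 Myr.
Difference: 60 − 56.4 = 3.6 Myr, so the Carboniferous was longer.

Carboniferous, by 3.6 million years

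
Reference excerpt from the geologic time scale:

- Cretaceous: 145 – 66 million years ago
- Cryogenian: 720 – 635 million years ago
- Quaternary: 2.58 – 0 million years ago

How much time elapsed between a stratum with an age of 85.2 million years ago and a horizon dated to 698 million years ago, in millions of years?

612.8 million years

698 − 85.2 = 612.8 million years.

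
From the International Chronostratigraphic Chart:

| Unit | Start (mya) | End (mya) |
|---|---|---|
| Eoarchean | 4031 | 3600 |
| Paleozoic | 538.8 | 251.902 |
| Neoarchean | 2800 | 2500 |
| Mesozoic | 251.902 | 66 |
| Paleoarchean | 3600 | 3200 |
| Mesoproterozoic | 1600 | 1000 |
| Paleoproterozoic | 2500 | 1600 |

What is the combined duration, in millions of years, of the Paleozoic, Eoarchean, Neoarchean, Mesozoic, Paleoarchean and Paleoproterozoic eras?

2503.8 million years

Duration is start − end for each: (538.8 − 251.902) + (4031 − 3600) + (2800 − 2500) + (251.902 − 66) + (3600 − 3200) + (2500 − 1600).
That is 286.898 + 431 + 300 + 185.902 + 400 + 900, which totals 2503.8 million years.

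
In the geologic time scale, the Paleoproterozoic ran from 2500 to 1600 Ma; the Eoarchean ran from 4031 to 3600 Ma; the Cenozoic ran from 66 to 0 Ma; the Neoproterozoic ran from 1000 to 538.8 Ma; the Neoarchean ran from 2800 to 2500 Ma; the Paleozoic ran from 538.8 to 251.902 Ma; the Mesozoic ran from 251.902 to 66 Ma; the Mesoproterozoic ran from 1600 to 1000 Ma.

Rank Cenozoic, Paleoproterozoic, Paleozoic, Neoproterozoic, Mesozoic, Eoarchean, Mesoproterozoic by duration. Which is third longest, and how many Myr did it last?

Start − end for each: Cenozoic 66 − 0 = 66; Paleoproterozoic 2500 − 1600 = 900; Paleozoic 538.8 − 251.902 = 286.898; Neoproterozoic 1000 − 538.8 = 461.2; Mesozoic 251.902 − 66 = 185.902; Eoarchean 4031 − 3600 = 431; Mesoproterozoic 1600 − 1000 = 600.
Ranking these from longest: Paleoproterozoic > Mesoproterozoic > Neoproterozoic > Eoarchean > Paleozoic > Mesozoic > Cenozoic.
Position 3 in that ranking is Neoproterozoic, which lasted 461.2 Myr.

Neoproterozoic, 461.2 million years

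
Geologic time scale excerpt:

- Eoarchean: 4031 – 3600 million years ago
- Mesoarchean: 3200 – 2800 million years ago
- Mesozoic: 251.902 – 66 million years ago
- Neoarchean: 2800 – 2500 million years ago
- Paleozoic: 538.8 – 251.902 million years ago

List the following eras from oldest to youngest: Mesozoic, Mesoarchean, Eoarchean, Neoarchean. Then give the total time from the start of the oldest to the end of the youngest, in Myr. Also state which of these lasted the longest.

From the excerpt: Mesozoic 251.902–66; Mesoarchean 3200–2800; Eoarchean 4031–3600; Neoarchean 2800–2500 (Ma).
Larger Ma is earlier, so the oldest is Eoarchean and the youngest is Mesozoic; oldest to youngest: Eoarchean, Mesoarchean, Neoarchean, Mesozoic.
Oldest start 4031 minus youngest end 66 gives 3965 Myr overall.
Individual lengths (start − end): Mesoarchean 400; Eoarchean 431; Mesozoic 185.902; Neoarchean 300. The largest is Eoarchean at 431 Myr.

Eoarchean, Mesoarchean, Neoarchean, Mesozoic; total span 3965 Myr; longest is Eoarchean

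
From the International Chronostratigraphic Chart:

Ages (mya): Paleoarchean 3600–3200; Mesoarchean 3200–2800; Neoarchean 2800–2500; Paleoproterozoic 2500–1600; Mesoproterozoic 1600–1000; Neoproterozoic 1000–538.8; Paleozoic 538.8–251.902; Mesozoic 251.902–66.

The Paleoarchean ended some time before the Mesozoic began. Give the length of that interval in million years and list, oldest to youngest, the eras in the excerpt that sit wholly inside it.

The Paleoarchean closes at 3200 Ma and the Mesozoic opens at 251.902 Ma, so the interval is 3200 − 251.902 = 2948.098 Myr.
An era fits inside if it starts at or after 3200 Ma and ends at or before 251.902 Ma; oldest first that gives Mesoarchean, Neoarchean, Paleoproterozoic, Mesoproterozoic, Neoproterozoic, Paleozoic.

2948.098 million years; Mesoarchean, Neoarchean, Paleoproterozoic, Mesoproterozoic, Neoproterozoic, Paleozoic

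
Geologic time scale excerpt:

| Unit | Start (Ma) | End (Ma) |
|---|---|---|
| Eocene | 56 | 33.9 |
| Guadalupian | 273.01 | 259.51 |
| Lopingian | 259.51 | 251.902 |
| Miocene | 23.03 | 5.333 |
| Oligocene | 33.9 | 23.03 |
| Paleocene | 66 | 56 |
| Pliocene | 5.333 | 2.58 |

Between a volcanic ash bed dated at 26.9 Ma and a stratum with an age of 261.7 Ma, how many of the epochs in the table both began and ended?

3

261.7 Ma sits inside the Guadalupian (273.01–259.51) and 26.9 Ma inside the Oligocene (33.9–23.03); neither of those is wholly between the two dates.
The listed epochs lying completely between them are Lopingian, Paleocene, Eocene — 3 in all.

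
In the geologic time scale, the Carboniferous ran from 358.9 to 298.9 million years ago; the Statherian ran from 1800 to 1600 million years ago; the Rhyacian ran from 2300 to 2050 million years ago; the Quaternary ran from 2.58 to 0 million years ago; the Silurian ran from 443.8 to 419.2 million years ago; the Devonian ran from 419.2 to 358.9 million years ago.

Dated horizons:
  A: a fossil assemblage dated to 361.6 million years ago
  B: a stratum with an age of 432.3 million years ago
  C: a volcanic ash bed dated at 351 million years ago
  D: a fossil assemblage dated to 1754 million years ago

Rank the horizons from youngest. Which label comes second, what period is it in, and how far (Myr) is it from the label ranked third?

Sorted youngest-first by Ma: C (351), A (361.6), B (432.3), D (1754).
The second youngest is A at 361.6 Ma, which lies in 419.2–358.9 Ma: the Devonian.
The third youngest is B at 432.3 Ma; separation = |361.6 − 432.3| = 70.7 Myr.

A, in the Devonian; 70.7 million years to B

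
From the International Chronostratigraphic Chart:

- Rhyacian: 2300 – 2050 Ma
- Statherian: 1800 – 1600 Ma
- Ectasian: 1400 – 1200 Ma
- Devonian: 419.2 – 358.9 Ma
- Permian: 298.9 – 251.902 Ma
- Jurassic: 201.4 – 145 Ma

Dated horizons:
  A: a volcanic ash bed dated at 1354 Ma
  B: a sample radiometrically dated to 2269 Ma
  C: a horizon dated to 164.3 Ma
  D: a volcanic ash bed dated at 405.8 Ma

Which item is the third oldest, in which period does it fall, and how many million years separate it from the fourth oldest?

Larger Ma means older, so oldest first: B 2269 > A 1354 > D 405.8 > C 164.3.
Counting 3 along gives D (405.8 Ma); the excerpt puts that inside the Devonian, 419.2–358.9 Ma.
Next in line is C (164.3 Ma), and 405.8 − 164.3 = 241.5 Myr.

D, in the Devonian; 241.5 million years to C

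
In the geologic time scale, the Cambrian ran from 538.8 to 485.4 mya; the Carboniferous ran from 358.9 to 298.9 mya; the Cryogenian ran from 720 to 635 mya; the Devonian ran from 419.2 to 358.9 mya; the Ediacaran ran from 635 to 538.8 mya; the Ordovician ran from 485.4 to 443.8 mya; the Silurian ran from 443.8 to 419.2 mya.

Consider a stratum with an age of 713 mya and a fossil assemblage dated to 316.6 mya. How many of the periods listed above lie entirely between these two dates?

713 Ma sits inside the Cryogenian (720–635) and 316.6 Ma inside the Carboniferous (358.9–298.9); neither of those is wholly between the two dates.
The listed periods lying completely between them are Ediacaran, Cambrian, Ordovician, Silurian, Devonian — 5 in all.

5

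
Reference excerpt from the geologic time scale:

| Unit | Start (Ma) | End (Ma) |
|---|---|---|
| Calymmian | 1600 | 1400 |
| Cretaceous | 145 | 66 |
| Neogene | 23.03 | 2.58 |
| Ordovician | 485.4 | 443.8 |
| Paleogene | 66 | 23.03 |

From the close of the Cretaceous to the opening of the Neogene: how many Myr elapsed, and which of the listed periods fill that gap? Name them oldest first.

The Cretaceous closes at 66 Ma and the Neogene opens at 23.03 Ma, so the interval is 66 − 23.03 = 42.97 Myr.
A period fits inside if it starts at or after 66 Ma and ends at or before 23.03 Ma; oldest first that gives Paleogene.

42.97 million years; Paleogene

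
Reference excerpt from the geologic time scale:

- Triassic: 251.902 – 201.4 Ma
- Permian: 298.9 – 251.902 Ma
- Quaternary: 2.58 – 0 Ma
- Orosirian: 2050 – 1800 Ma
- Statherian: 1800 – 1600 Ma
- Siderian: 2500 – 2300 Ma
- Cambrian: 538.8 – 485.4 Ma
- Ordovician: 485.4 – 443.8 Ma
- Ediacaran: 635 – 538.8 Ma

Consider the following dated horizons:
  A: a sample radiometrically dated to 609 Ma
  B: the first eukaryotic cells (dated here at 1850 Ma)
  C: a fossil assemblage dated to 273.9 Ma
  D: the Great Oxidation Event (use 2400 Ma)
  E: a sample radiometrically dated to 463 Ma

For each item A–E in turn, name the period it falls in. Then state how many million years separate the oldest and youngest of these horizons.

A — Ediacaran; B — Orosirian; C — Permian; D — Siderian; E — Ordovician; span 2126.1 million years

A: 609 Ma lies in 635–538.8 Ma, so Ediacaran.
B: 1850 Ma lies in 2050–1800 Ma, so Orosirian.
C: 273.9 Ma lies in 298.9–251.902 Ma, so Permian.
D: 2400 Ma lies in 2500–2300 Ma, so Siderian.
E: 463 Ma lies in 485.4–443.8 Ma, so Ordovician.
Oldest = 2400 Ma, youngest = 273.9 Ma → span 2126.1 Myr.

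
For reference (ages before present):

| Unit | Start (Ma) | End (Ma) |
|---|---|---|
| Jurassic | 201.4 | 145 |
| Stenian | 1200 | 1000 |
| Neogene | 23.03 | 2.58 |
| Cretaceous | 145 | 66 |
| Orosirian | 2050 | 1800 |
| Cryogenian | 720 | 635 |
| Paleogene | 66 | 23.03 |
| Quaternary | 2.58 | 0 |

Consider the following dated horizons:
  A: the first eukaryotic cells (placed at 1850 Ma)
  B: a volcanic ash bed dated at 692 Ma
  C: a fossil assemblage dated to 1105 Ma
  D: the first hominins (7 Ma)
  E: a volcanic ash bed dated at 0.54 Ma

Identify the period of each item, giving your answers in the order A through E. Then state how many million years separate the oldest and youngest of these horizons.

A — Orosirian; B — Cryogenian; C — Stenian; D — Neogene; E — Quaternary; span 1849.46 million years

Match each age against the start–end ranges in the excerpt: A = 1850 Ma → Orosirian (2050–1800); B = 692 Ma → Cryogenian (720–635); C = 1105 Ma → Stenian (1200–1000); D = 7 Ma → Neogene (23.03–2.58); E = 0.54 Ma → Quaternary (2.58–0).
The largest age is 1850 Ma and the smallest is 0.54 Ma; their difference is 1849.46 Myr.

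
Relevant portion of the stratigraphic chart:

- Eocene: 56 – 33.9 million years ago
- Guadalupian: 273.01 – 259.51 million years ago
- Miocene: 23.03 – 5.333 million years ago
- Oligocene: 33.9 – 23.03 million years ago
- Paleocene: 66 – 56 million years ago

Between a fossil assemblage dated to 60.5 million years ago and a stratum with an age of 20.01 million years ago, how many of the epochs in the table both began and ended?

2

The older date is 60.5 Ma and the younger is 20.01 Ma.
Epochs with start < 60.5 and end > 20.01 Ma: Eocene (56–33.9), Oligocene (33.9–23.03).
That is 2 complete epochs.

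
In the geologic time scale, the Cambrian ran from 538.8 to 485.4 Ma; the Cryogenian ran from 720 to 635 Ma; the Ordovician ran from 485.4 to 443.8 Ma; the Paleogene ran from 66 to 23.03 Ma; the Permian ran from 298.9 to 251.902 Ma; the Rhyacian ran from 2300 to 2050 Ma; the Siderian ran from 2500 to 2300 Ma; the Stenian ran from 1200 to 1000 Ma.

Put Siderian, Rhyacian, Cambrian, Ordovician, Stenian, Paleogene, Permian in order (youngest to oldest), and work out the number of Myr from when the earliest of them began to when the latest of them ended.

Start ages (Ma): Siderian 2500, Rhyacian 2300, Stenian 1200, Cambrian 538.8, Ordovician 485.4, Permian 298.9, Paleogene 66.
Ordered youngest to oldest: Paleogene, Permian, Ordovician, Cambrian, Stenian, Rhyacian, Siderian.
Span = 2500 − 23.03 = 2476.97 Myr.

Paleogene, Permian, Ordovician, Cambrian, Stenian, Rhyacian, Siderian; total span 2476.97 Myr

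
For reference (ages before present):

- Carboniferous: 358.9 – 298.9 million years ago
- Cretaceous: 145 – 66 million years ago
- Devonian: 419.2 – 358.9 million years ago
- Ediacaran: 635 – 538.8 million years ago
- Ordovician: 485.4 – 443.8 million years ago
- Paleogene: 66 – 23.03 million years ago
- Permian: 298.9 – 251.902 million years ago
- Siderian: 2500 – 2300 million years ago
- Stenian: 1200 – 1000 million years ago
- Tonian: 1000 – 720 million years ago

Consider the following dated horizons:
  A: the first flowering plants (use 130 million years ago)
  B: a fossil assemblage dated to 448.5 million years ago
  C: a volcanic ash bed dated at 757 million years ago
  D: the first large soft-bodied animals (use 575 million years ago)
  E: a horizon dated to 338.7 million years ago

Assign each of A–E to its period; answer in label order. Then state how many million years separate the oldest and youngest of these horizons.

A — Cretaceous; B — Ordovician; C — Tonian; D — Ediacaran; E — Carboniferous; span 627 million years

A: 130 Ma lies in 145–66 Ma, so Cretaceous.
B: 448.5 Ma lies in 485.4–443.8 Ma, so Ordovician.
C: 757 Ma lies in 1000–720 Ma, so Tonian.
D: 575 Ma lies in 635–538.8 Ma, so Ediacaran.
E: 338.7 Ma lies in 358.9–298.9 Ma, so Carboniferous.
Oldest = 757 Ma, youngest = 130 Ma → span 627 Myr.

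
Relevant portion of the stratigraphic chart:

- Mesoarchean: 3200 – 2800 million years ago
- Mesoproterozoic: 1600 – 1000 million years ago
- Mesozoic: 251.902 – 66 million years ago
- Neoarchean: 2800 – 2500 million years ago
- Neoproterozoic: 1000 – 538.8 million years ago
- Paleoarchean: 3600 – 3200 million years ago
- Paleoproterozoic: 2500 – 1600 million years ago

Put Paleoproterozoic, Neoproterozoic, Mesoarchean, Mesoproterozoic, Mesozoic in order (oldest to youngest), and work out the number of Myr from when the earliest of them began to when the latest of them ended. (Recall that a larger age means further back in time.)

Start ages (Ma): Mesoarchean 3200, Paleoproterozoic 2500, Mesoproterozoic 1600, Neoproterozoic 1000, Mesozoic 251.902.
Ordered oldest to youngest: Mesoarchean, Paleoproterozoic, Mesoproterozoic, Neoproterozoic, Mesozoic.
Span = 3200 − 66 = 3134 Myr.

Mesoarchean, Paleoproterozoic, Mesoproterozoic, Neoproterozoic, Mesozoic; total span 3134 Myr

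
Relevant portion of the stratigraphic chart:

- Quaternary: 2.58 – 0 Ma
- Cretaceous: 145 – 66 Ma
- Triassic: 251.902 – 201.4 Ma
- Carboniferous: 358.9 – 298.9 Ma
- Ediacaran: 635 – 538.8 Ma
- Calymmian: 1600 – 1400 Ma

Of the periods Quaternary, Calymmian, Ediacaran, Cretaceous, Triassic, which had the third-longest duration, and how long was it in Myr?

Cretaceous, 79 million years

Durations: Quaternary 2.58; Calymmian 200; Ediacaran 96.2; Cretaceous 79; Triassic 50.502 Myr.
Sorted longest-first: Calymmian (200), Ediacaran (96.2), Cretaceous (79), Triassic (50.502), Quaternary (2.58).
The third longest is Cretaceous at 79 Myr.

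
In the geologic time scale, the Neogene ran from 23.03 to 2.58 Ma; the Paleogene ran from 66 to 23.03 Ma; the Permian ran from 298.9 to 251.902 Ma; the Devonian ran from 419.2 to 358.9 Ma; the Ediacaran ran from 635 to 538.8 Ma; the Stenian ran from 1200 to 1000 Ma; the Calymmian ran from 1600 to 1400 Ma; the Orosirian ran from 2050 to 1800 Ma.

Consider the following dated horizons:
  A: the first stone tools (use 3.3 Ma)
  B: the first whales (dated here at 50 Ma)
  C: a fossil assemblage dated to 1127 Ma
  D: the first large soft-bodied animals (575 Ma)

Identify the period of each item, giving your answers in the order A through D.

A — Neogene; B — Paleogene; C — Stenian; D — Ediacaran

Match each age against the start–end ranges in the excerpt: A = 3.3 Ma → Neogene (23.03–2.58); B = 50 Ma → Paleogene (66–23.03); C = 1127 Ma → Stenian (1200–1000); D = 575 Ma → Ediacaran (635–538.8).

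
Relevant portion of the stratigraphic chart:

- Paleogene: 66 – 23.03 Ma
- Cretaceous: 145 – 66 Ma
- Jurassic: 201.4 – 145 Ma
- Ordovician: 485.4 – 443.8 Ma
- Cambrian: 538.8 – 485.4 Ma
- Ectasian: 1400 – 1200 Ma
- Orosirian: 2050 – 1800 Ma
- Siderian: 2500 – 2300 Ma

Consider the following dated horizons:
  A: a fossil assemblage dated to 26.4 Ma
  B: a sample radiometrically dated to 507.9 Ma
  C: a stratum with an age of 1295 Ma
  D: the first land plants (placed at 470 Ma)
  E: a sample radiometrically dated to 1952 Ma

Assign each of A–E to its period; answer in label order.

Match each age against the start–end ranges in the excerpt: A = 26.4 Ma → Paleogene (66–23.03); B = 507.9 Ma → Cambrian (538.8–485.4); C = 1295 Ma → Ectasian (1400–1200); D = 470 Ma → Ordovician (485.4–443.8); E = 1952 Ma → Orosirian (2050–1800).

A — Paleogene; B — Cambrian; C — Ectasian; D — Ordovician; E — Orosirian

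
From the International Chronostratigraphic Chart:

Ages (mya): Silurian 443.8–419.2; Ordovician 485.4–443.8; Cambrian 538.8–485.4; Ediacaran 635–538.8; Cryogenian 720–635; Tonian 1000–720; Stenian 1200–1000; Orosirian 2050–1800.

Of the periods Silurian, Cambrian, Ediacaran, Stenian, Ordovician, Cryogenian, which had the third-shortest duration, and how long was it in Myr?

Cambrian, 53.4 million years

Start − end for each: Silurian 443.8 − 419.2 = 24.6; Cambrian 538.8 − 485.4 = 53.4; Ediacaran 635 − 538.8 = 96.2; Stenian 1200 − 1000 = 200; Ordovician 485.4 − 443.8 = 41.6; Cryogenian 720 − 635 = 85.
Ranking these from shortest: Silurian < Ordovician < Cambrian < Cryogenian < Ediacaran < Stenian.
Position 3 in that ranking is Cambrian, which lasted 53.4 Myr.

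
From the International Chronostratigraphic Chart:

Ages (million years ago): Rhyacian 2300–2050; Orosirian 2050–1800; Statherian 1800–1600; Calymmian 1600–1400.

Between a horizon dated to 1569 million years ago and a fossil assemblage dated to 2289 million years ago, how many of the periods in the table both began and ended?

2289 Ma sits inside the Rhyacian (2300–2050) and 1569 Ma inside the Calymmian (1600–1400); neither of those is wholly between the two dates.
The listed periods lying completely between them are Orosirian, Statherian — 2 in all.

2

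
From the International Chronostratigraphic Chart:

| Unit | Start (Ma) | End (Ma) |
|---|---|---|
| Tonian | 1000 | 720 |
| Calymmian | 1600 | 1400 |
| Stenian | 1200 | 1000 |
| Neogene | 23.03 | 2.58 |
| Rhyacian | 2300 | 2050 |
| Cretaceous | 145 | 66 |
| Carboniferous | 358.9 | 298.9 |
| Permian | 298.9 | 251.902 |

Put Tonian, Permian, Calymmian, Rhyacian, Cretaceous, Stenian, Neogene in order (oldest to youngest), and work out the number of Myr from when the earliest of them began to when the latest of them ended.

Rhyacian → Calymmian → Stenian → Tonian → Permian → Cretaceous → Neogene; total span 2297.42 Myr

From the excerpt: Tonian 1000–720; Permian 298.9–251.902; Calymmian 1600–1400; Rhyacian 2300–2050; Cretaceous 145–66; Stenian 1200–1000; Neogene 23.03–2.58 (Ma).
Larger Ma is earlier, so the oldest is Rhyacian and the youngest is Neogene; oldest to youngest: Rhyacian, Calymmian, Stenian, Tonian, Permian, Cretaceous, Neogene.
Oldest start 2300 minus youngest end 2.58 gives 2297.42 Myr overall.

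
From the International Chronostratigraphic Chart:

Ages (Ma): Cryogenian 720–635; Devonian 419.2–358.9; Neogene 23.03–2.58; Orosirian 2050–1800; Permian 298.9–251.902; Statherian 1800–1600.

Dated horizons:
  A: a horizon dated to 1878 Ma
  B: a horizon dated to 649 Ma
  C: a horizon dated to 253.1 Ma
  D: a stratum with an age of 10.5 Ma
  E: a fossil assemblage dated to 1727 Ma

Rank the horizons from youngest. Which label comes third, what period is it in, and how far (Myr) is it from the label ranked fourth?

B, in the Cryogenian; 1078 million years to E

Smaller Ma means younger, so youngest first: D 10.5 < C 253.1 < B 649 < E 1727 < A 1878.
Counting 3 along gives B (649 Ma); the excerpt puts that inside the Cryogenian, 720–635 Ma.
Next in line is E (1727 Ma), and 1727 − 649 = 1078 Myr.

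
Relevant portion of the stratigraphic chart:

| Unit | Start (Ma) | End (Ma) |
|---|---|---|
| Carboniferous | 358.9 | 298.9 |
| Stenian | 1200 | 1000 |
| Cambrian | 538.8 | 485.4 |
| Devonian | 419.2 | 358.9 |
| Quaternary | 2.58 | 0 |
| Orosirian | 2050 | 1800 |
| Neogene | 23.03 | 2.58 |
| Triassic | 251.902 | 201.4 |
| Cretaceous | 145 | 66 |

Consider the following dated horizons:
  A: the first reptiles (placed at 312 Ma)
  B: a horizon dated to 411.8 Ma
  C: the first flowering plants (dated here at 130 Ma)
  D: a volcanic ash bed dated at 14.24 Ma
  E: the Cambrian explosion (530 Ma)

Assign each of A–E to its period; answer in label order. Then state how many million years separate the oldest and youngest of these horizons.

Match each age against the start–end ranges in the excerpt: A = 312 Ma → Carboniferous (358.9–298.9); B = 411.8 Ma → Devonian (419.2–358.9); C = 130 Ma → Cretaceous (145–66); D = 14.24 Ma → Neogene (23.03–2.58); E = 530 Ma → Cambrian (538.8–485.4).
The largest age is 530 Ma and the smallest is 14.24 Ma; their difference is 515.76 Myr.

A — Carboniferous; B — Devonian; C — Cretaceous; D — Neogene; E — Cambrian; span 515.76 million years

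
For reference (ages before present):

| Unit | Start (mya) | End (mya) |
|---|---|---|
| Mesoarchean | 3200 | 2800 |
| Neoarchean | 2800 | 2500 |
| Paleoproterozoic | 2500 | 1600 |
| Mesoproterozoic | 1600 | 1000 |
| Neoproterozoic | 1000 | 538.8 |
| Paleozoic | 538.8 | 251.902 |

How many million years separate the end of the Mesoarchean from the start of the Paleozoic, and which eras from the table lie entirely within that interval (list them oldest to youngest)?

2261.2 million years; Neoarchean, Paleoproterozoic, Mesoproterozoic, Neoproterozoic

End of Mesoarchean = 2800 Ma; start of Paleozoic = 538.8 Ma.
Gap = 2800 − 538.8 = 2261.2 Myr.
Eras wholly inside 2800–538.8 Ma: Neoarchean (2800–2500), Paleoproterozoic (2500–1600), Mesoproterozoic (1600–1000), Neoproterozoic (1000–538.8).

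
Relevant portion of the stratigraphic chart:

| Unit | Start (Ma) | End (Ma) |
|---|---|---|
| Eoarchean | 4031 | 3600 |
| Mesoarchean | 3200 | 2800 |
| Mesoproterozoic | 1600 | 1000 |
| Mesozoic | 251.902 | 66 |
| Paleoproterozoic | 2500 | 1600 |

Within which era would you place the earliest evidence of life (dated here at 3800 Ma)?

3800 Ma lies between 4031 and 3600 Ma, so it falls in the Eoarchean.

Eoarchean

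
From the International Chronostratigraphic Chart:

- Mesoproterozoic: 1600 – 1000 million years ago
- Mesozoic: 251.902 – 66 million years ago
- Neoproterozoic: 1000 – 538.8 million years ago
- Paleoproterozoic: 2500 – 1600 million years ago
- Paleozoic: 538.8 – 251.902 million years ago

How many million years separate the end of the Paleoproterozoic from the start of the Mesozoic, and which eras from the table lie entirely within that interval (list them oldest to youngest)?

1348.098 million years; Mesoproterozoic, Neoproterozoic, Paleozoic

The Paleoproterozoic closes at 1600 Ma and the Mesozoic opens at 251.902 Ma, so the interval is 1600 − 251.902 = 1348.098 Myr.
An era fits inside if it starts at or after 1600 Ma and ends at or before 251.902 Ma; oldest first that gives Mesoproterozoic, Neoproterozoic, Paleozoic.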